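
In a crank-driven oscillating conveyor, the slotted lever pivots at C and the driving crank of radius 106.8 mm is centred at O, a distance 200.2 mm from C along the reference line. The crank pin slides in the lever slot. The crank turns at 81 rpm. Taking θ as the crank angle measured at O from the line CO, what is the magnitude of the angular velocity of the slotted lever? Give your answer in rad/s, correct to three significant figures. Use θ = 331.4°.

ω = 8.482 rad/s (from 81 rpm).
Crank pin A relative to C: A = (d + r cosθ, r sinθ); lever angle φ = atan2(r sinθ, d + r cosθ).
Differentiating tanφ: φ̇ = rω(d cosθ + r)/(d² + r² + 2dr cosθ).
d² + r² + 2dr cosθ = |CA|² = 0.0890312 m²;  d cosθ + r = +0.28257 m.
|ω_lever| = |0.1068·8.482·+0.28257| / 0.0890312 = 2.8752 rad/s.

2.88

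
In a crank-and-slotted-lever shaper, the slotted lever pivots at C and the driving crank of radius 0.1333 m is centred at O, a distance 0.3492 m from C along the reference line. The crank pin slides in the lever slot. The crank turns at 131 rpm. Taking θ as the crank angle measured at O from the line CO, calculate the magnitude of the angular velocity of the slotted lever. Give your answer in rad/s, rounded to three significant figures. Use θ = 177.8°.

8.45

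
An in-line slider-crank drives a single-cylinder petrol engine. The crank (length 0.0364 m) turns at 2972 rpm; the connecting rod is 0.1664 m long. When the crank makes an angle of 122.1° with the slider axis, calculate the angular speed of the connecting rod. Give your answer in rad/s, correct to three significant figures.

ω = 311.2 rad/s (converted from 2972 rpm).
The rod makes angle φ with the slider axis where L sinφ = r sinθ; differentiating, L cosφ·φ̇ = r ω cosθ.
L cosφ = √(L² − r² sin²θ) = 0.16352 m.
|ω_rod| = r ω |cosθ| / √(L² − r² sin²θ) = 0.0364·311.2·0.53140/0.16352 = 36.816 rad/s.

36.8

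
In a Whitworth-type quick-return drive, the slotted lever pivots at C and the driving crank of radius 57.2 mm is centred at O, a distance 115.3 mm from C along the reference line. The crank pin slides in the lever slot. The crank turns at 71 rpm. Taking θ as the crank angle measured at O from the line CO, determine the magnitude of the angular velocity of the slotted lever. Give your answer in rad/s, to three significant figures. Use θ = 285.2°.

1.86

ω = 7.435 rad/s (from 71 rpm).
Crank pin A relative to C: A = (d + r cosθ, r sinθ); lever angle φ = atan2(r sinθ, d + r cosθ).
Differentiating tanφ: φ̇ = rω(d cosθ + r)/(d² + r² + 2dr cosθ).
d² + r² + 2dr cosθ = |CA|² = 0.0200243 m²;  d cosθ + r = +0.08743 m.
|ω_lever| = |0.0572·7.435·+0.08743| / 0.0200243 = 1.8569 rad/s.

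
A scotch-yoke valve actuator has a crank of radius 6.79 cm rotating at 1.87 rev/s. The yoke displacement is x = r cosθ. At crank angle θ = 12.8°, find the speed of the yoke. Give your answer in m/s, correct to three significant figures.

ω = 11.75 rad/s (from 1.87 rev/s).
x = r cosθ ⇒ ẋ = −rω sinθ.
|v| = rω|sinθ| = 0.0679·11.75·|sin 12.8°| = 0.17675 m/s.

0.177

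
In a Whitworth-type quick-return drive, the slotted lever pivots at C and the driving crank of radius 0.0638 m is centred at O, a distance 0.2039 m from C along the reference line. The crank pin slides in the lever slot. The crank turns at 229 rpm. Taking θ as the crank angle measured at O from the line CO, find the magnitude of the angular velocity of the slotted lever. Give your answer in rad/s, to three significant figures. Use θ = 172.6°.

10.7

ω = 23.98 rad/s (from 229 rpm).
Crank pin A relative to C: A = (d + r cosθ, r sinθ); lever angle φ = atan2(r sinθ, d + r cosθ).
Differentiating tanφ: φ̇ = rω(d cosθ + r)/(d² + r² + 2dr cosθ).
d² + r² + 2dr cosθ = |CA|² = 0.0198447 m²;  d cosθ + r = -0.1384 m.
|ω_lever| = |0.0638·23.98·-0.1384| / 0.0198447 = 10.67 rad/s.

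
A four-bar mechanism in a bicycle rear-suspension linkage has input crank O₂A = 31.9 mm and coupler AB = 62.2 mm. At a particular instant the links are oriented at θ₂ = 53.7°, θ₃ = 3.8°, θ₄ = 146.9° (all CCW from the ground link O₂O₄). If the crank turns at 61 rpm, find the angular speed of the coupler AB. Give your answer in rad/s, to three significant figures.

ω₂ = 6.388 rad/s (from 61 rpm).
Differentiating the loop-closure r₂e^{iθ₂}+r₃e^{iθ₃}=r₁+r₄e^{iθ₄} gives r₂ω₂e^{iθ₂}+r₃ω₃e^{iθ₃}=r₄ω₄e^{iθ₄}.
Eliminating the other unknown: ω₃ = r₂ω₂ sin(θ₄−θ₂) / [r₃ sin(θ₃−θ₄)].
Numerator sine = +0.99844; denominator sine = -0.60042.
Result = 0.0319·6.388·(+0.99844) / (0.0622·(-0.60042)) = -5.4479 rad/s; magnitude 5.4479 rad/s.

5.45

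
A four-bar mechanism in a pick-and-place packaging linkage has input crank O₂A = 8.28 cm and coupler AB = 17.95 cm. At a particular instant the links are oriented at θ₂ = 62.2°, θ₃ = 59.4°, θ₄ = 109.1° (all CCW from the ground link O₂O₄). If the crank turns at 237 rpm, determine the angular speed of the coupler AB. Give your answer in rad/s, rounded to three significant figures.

11.0

ω₂ = 24.82 rad/s (from 237 rpm).
Differentiating the loop-closure r₂e^{iθ₂}+r₃e^{iθ₃}=r₁+r₄e^{iθ₄} gives r₂ω₂e^{iθ₂}+r₃ω₃e^{iθ₃}=r₄ω₄e^{iθ₄}.
Eliminating the other unknown: ω₃ = r₂ω₂ sin(θ₄−θ₂) / [r₃ sin(θ₃−θ₄)].
Numerator sine = +0.73016; denominator sine = -0.76267.
Result = 0.0828·24.82·(+0.73016) / (0.1795·(-0.76267)) = -10.96 rad/s; magnitude 10.96 rad/s.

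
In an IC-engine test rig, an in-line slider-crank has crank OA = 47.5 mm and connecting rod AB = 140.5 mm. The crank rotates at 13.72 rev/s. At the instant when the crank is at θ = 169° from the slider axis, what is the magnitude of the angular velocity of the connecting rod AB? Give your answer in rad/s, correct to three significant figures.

28.7

ω = 86.21 rad/s (converted from 13.72 rev/s).
The rod makes angle φ with the slider axis where L sinφ = r sinθ; differentiating, L cosφ·φ̇ = r ω cosθ.
L cosφ = √(L² − r² sin²θ) = 0.14021 m.
|ω_rod| = r ω |cosθ| / √(L² − r² sin²θ) = 0.0475·86.21·0.98163/0.14021 = 28.668 rad/s.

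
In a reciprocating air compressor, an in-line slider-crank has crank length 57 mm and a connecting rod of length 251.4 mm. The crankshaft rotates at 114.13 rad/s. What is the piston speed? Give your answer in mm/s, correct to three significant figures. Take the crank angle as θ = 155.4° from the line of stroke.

2150

ω = 114.1 rad/s
For an in-line slider-crank, x = r cosθ + √(L² − r² sin²θ), so v = −rω sinθ·[1 + r cosθ/√(L² − r² sin²θ)].
With r = 0.057 m, L = 0.2514 m, θ = 155.4°: √(L² − r² sin²θ) = 0.25028 m.
v = −0.057·114.1·0.41628·[1 + 0.057·-0.90924/0.25028] = -2.1473 m/s.
|v| = 2.1473 m/s = 2147.3 mm/s.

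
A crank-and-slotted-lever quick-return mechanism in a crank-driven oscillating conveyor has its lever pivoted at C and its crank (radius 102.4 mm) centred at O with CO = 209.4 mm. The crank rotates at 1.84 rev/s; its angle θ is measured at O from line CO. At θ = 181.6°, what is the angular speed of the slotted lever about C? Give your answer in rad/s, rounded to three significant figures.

11.0

ω = 11.56 rad/s (from 1.84 rev/s).
Crank pin A relative to C: A = (d + r cosθ, r sinθ); lever angle φ = atan2(r sinθ, d + r cosθ).
Differentiating tanφ: φ̇ = rω(d cosθ + r)/(d² + r² + 2dr cosθ).
d² + r² + 2dr cosθ = |CA|² = 0.0114657 m²;  d cosθ + r = -0.10692 m.
|ω_lever| = |0.1024·11.56·-0.10692| / 0.0114657 = 11.039 rad/s.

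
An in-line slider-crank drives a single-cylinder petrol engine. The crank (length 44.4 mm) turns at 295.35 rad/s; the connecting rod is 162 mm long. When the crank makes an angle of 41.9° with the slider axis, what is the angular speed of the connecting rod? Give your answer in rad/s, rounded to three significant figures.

61.3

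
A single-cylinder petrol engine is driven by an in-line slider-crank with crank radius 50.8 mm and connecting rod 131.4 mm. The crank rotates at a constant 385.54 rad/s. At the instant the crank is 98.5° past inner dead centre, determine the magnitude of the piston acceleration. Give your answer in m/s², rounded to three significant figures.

4130

ω = 385.5 rad/s
x(θ) = r cosθ + √(L² − r² sin²θ); with ω constant, a = ω²·d²x/dθ².
d²x/dθ² = −r cosθ − r²(cos2θ)/√u − r⁴ sin²2θ/(4u^{3/2}),  u = L² − r² sin²θ = 0.0147417 m².
Substituting r = 0.0508 m, L = 0.1314 m, θ = 98.5°: d²x/dθ² = +0.027755 m.
a = ω²·d²x/dθ² = (385.5)²·(+0.027755) = +4125.6 m/s²;  |a| = 4125.6 m/s².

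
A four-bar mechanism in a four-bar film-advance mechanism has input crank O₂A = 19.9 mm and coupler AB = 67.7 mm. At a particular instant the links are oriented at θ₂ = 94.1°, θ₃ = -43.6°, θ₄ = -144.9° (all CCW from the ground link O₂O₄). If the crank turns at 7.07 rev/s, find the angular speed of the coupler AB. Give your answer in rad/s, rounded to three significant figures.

11.4

ω₂ = 44.42 rad/s (from 7.07 rev/s).
Differentiating the loop-closure r₂e^{iθ₂}+r₃e^{iθ₃}=r₁+r₄e^{iθ₄} gives r₂ω₂e^{iθ₂}+r₃ω₃e^{iθ₃}=r₄ω₄e^{iθ₄}.
Eliminating the other unknown: ω₃ = r₂ω₂ sin(θ₄−θ₂) / [r₃ sin(θ₃−θ₄)].
Numerator sine = +0.85717; denominator sine = +0.98061.
Result = 0.0199·44.42·(+0.85717) / (0.0677·(+0.98061)) = +11.414 rad/s; magnitude 11.414 rad/s.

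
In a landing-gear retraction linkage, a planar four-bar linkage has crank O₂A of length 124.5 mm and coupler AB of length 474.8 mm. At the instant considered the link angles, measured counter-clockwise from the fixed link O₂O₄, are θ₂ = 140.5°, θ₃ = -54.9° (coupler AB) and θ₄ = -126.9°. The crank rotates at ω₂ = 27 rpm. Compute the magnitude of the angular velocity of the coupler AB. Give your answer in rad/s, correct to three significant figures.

0.779

ω₂ = 2.827 rad/s (from 27 rpm).
Differentiating the loop-closure r₂e^{iθ₂}+r₃e^{iθ₃}=r₁+r₄e^{iθ₄} gives r₂ω₂e^{iθ₂}+r₃ω₃e^{iθ₃}=r₄ω₄e^{iθ₄}.
Eliminating the other unknown: ω₃ = r₂ω₂ sin(θ₄−θ₂) / [r₃ sin(θ₃−θ₄)].
Numerator sine = +0.99897; denominator sine = +0.95106.
Result = 0.1245·2.827·(+0.99897) / (0.4748·(+0.95106)) = +0.77875 rad/s; magnitude 0.77875 rad/s.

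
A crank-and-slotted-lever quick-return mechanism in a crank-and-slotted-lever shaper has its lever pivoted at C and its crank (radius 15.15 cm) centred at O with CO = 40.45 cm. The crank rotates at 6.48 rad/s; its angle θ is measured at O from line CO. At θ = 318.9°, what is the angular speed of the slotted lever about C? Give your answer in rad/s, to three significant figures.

1.61

ω = 6.48 rad/s
Crank pin A relative to C: A = (d + r cosθ, r sinθ); lever angle φ = atan2(r sinθ, d + r cosθ).
Differentiating tanφ: φ̇ = rω(d cosθ + r)/(d² + r² + 2dr cosθ).
d² + r² + 2dr cosθ = |CA|² = 0.278932 m²;  d cosθ + r = +0.45632 m.
|ω_lever| = |0.1515·6.48·+0.45632| / 0.278932 = 1.606 rad/s.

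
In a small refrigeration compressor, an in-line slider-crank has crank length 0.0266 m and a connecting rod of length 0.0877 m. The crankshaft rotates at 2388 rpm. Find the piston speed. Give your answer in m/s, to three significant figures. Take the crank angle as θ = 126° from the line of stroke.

ω = 2π·2388/60 = 250.1 rad/s
For an in-line slider-crank, x = r cosθ + √(L² − r² sin²θ), so v = −rω sinθ·[1 + r cosθ/√(L² − r² sin²θ)].
With r = 0.0266 m, L = 0.0877 m, θ = 126°: √(L² − r² sin²θ) = 0.085019 m.
v = −0.0266·250.1·0.80902·[1 + 0.0266·-0.58779/0.085019] = -4.3918 m/s.
|v| = 4.3918 m/s.

4.39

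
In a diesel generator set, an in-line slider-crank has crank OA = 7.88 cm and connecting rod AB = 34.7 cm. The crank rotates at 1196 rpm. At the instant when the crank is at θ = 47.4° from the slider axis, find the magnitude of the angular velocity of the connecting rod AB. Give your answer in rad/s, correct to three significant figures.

19.5

ω = 125.2 rad/s (converted from 1196 rpm).
The rod makes angle φ with the slider axis where L sinφ = r sinθ; differentiating, L cosφ·φ̇ = r ω cosθ.
L cosφ = √(L² − r² sin²θ) = 0.34212 m.
|ω_rod| = r ω |cosθ| / √(L² − r² sin²θ) = 0.0788·125.2·0.67688/0.34212 = 19.526 rad/s.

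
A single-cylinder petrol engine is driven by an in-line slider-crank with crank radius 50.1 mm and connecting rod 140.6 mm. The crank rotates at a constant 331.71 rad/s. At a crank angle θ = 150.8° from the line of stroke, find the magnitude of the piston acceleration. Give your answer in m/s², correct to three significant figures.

ω = 331.7 rad/s
x(θ) = r cosθ + √(L² − r² sin²θ); with ω constant, a = ω²·d²x/dθ².
d²x/dθ² = −r cosθ − r²(cos2θ)/√u − r⁴ sin²2θ/(4u^{3/2}),  u = L² − r² sin²θ = 0.019171 m².
Substituting r = 0.0501 m, L = 0.1406 m, θ = 150.8°: d²x/dθ² = +0.033804 m.
a = ω²·d²x/dθ² = (331.7)²·(+0.033804) = +3719.5 m/s²;  |a| = 3719.5 m/s².

3720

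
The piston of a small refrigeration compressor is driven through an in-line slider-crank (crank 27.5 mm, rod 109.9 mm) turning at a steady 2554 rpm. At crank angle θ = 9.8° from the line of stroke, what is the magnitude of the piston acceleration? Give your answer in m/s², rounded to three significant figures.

ω = 2π·2554/60 = 267.5 rad/s
x(θ) = r cosθ + √(L² − r² sin²θ); with ω constant, a = ω²·d²x/dθ².
d²x/dθ² = −r cosθ − r²(cos2θ)/√u − r⁴ sin²2θ/(4u^{3/2}),  u = L² − r² sin²θ = 0.0120561 m².
Substituting r = 0.0275 m, L = 0.1099 m, θ = 9.8°: d²x/dθ² = -0.033599 m.
a = ω²·d²x/dθ² = (267.5)²·(-0.033599) = -2403.4 m/s²;  |a| = 2403.4 m/s².

2400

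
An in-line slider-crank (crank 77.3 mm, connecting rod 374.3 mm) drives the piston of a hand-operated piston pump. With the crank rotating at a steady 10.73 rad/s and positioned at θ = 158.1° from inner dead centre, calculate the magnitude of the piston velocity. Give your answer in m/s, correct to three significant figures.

0.250

ω = 10.73 rad/s
For an in-line slider-crank, x = r cosθ + √(L² − r² sin²θ), so v = −rω sinθ·[1 + r cosθ/√(L² − r² sin²θ)].
With r = 0.0773 m, L = 0.3743 m, θ = 158.1°: √(L² − r² sin²θ) = 0.37319 m.
v = −0.0773·10.73·0.37299·[1 + 0.0773·-0.92784/0.37319] = -0.24991 m/s.
|v| = 0.24991 m/s.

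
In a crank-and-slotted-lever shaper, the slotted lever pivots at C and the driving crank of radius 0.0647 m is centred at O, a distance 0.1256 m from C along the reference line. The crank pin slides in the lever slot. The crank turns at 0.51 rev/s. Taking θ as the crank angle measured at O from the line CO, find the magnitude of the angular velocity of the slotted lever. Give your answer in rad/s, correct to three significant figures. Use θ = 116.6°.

ω = 3.204 rad/s (from 0.51 rev/s).
Crank pin A relative to C: A = (d + r cosθ, r sinθ); lever angle φ = atan2(r sinθ, d + r cosθ).
Differentiating tanφ: φ̇ = rω(d cosθ + r)/(d² + r² + 2dr cosθ).
d² + r² + 2dr cosθ = |CA|² = 0.0126842 m²;  d cosθ + r = +0.0084615 m.
|ω_lever| = |0.0647·3.204·+0.0084615| / 0.0126842 = 0.1383 rad/s.

0.138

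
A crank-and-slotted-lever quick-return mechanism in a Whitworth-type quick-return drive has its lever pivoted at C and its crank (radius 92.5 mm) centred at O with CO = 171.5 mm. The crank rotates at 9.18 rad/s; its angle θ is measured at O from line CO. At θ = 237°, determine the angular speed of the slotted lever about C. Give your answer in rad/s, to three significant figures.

ω = 9.18 rad/s
Crank pin A relative to C: A = (d + r cosθ, r sinθ); lever angle φ = atan2(r sinθ, d + r cosθ).
Differentiating tanφ: φ̇ = rω(d cosθ + r)/(d² + r² + 2dr cosθ).
d² + r² + 2dr cosθ = |CA|² = 0.0206885 m²;  d cosθ + r = -0.00090559 m.
|ω_lever| = |0.0925·9.18·-0.00090559| / 0.0206885 = 0.03717 rad/s.

0.0372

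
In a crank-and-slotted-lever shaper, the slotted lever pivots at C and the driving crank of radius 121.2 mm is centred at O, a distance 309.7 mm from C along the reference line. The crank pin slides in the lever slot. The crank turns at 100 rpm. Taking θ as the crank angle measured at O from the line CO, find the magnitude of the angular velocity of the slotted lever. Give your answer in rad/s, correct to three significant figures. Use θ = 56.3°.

ω = 10.47 rad/s (from 100 rpm).
Crank pin A relative to C: A = (d + r cosθ, r sinθ); lever angle φ = atan2(r sinθ, d + r cosθ).
Differentiating tanφ: φ̇ = rω(d cosθ + r)/(d² + r² + 2dr cosθ).
d² + r² + 2dr cosθ = |CA|² = 0.152256 m²;  d cosθ + r = +0.29304 m.
|ω_lever| = |0.1212·10.47·+0.29304| / 0.152256 = 2.4427 rad/s.

2.44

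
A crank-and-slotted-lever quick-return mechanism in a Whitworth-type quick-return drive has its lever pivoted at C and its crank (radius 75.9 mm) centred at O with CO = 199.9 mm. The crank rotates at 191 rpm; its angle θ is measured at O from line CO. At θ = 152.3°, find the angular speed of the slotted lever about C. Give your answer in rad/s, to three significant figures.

8.14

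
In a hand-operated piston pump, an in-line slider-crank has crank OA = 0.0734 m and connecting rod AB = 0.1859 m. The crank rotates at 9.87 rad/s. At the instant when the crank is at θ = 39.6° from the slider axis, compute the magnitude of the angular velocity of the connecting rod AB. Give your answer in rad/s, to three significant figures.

ω = 9.87 rad/s
The rod makes angle φ with the slider axis where L sinφ = r sinθ; differentiating, L cosφ·φ̇ = r ω cosθ.
L cosφ = √(L² − r² sin²θ) = 0.17992 m.
|ω_rod| = r ω |cosθ| / √(L² − r² sin²θ) = 0.0734·9.87·0.77051/0.17992 = 3.1026 rad/s.

3.10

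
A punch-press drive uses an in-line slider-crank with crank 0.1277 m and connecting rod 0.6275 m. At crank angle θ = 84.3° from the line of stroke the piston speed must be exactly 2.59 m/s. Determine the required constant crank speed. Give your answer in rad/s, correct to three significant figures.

For an in-line slider-crank, |v_piston| = rω|sinθ|·[1 + r cosθ/√(L² − r² sin²θ)].
With r = 0.1277 m, L = 0.6275 m, θ = 84.3°: the bracketed kinematic factor |dx/dθ| = 0.12969 m.
ω = v/|dx/dθ| = 2.59/0.12969 = 19.971 rad/s.

20.0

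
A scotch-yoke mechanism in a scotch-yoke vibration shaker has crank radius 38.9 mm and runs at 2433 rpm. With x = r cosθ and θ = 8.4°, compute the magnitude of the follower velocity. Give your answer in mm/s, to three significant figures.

1450

ω = 254.8 rad/s (from 2433 rpm).
x = r cosθ ⇒ ẋ = −rω sinθ.
|v| = rω|sinθ| = 0.0389·254.8·|sin 8.4°| = 1.4478 m/s = 1447.8 mm/s.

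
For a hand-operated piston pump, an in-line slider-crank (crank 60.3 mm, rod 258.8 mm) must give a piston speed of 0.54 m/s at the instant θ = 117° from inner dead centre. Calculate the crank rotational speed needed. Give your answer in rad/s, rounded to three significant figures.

For an in-line slider-crank, |v_piston| = rω|sinθ|·[1 + r cosθ/√(L² − r² sin²θ)].
With r = 0.0603 m, L = 0.2588 m, θ = 117°: the bracketed kinematic factor |dx/dθ| = 0.047918 m.
ω = v/|dx/dθ| = 0.54/0.047918 = 11.269 rad/s.

11.3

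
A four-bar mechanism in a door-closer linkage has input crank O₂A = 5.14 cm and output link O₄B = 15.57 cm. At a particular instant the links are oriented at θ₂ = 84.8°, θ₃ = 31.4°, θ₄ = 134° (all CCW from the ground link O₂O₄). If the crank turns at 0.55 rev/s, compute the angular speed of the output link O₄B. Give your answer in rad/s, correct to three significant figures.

0.938

ω₂ = 3.456 rad/s (from 0.55 rev/s).
Differentiating the loop-closure r₂e^{iθ₂}+r₃e^{iθ₃}=r₁+r₄e^{iθ₄} gives r₂ω₂e^{iθ₂}+r₃ω₃e^{iθ₃}=r₄ω₄e^{iθ₄}.
Eliminating the other unknown: ω₄ = r₂ω₂ sin(θ₂−θ₃) / [r₄ sin(θ₄−θ₃)].
Numerator sine = +0.80282; denominator sine = +0.97592.
Result = 0.0514·3.456·(+0.80282) / (0.1557·(+0.97592)) = +0.93847 rad/s; magnitude 0.93847 rad/s.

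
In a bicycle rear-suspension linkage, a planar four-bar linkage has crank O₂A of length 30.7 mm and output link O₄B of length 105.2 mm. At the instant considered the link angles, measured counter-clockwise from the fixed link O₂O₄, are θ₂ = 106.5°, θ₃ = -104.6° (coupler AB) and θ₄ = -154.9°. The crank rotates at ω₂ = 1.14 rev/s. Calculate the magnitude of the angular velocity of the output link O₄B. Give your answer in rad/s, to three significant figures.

1.40

ω₂ = 7.163 rad/s (from 1.14 rev/s).
Differentiating the loop-closure r₂e^{iθ₂}+r₃e^{iθ₃}=r₁+r₄e^{iθ₄} gives r₂ω₂e^{iθ₂}+r₃ω₃e^{iθ₃}=r₄ω₄e^{iθ₄}.
Eliminating the other unknown: ω₄ = r₂ω₂ sin(θ₂−θ₃) / [r₄ sin(θ₄−θ₃)].
Numerator sine = -0.51653; denominator sine = -0.76940.
Result = 0.0307·7.163·(-0.51653) / (0.1052·(-0.76940)) = +1.4033 rad/s; magnitude 1.4033 rad/s.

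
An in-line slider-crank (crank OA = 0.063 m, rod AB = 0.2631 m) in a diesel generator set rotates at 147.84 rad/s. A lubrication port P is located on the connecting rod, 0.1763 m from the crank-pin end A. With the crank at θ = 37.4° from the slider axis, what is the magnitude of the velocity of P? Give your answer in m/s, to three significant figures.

6.84

ω = 147.8 rad/s.  Crank-pin speed |V_A| = rω = 9.3139 m/s, perpendicular to OA.
Rod angle: sinφ = −(r/L) sinθ ⇒ φ = -8.363°; ω_rod = −rω cosθ/√(L²−r²sin²θ) = -28.425 rad/s.
V_P = V_A + ω_rod × AP, with AP = 0.1763 m along the rod.
Components: V_Px = −rω sinθ − a·ω_rod·sinφ = -6.3859 m/s;  V_Py = rω cosθ + a·ω_rod·cosφ = +2.4411 m/s.
|V_P| = √(V_Px² + V_Py²) = 6.8365 m/s.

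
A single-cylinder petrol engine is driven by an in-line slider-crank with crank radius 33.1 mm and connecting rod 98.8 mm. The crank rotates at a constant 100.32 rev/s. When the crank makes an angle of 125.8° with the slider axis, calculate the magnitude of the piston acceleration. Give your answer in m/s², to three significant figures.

ω = 2π·100 = 630.3 rad/s
x(θ) = r cosθ + √(L² − r² sin²θ); with ω constant, a = ω²·d²x/dθ².
d²x/dθ² = −r cosθ − r²(cos2θ)/√u − r⁴ sin²2θ/(4u^{3/2}),  u = L² − r² sin²θ = 0.00904072 m².
Substituting r = 0.0331 m, L = 0.0988 m, θ = 125.8°: d²x/dθ² = +0.022685 m.
a = ω²·d²x/dθ² = (630.3)²·(+0.022685) = +9013.1 m/s²;  |a| = 9013.1 m/s².

9010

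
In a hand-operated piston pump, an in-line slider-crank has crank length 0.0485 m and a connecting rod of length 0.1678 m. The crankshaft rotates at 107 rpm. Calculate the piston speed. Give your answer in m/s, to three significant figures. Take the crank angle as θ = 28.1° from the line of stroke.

ω = 2π·107/60 = 11.21 rad/s
For an in-line slider-crank, x = r cosθ + √(L² − r² sin²θ), so v = −rω sinθ·[1 + r cosθ/√(L² − r² sin²θ)].
With r = 0.0485 m, L = 0.1678 m, θ = 28.1°: √(L² − r² sin²θ) = 0.16624 m.
v = −0.0485·11.21·0.47101·[1 + 0.0485·0.88213/0.16624] = -0.32184 m/s.
|v| = 0.32184 m/s.

0.322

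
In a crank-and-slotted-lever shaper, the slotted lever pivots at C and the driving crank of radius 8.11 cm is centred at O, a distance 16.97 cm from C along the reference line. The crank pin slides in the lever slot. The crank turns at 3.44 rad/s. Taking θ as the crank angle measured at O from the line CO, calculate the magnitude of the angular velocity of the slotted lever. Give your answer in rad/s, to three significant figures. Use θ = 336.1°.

ω = 3.44 rad/s
Crank pin A relative to C: A = (d + r cosθ, r sinθ); lever angle φ = atan2(r sinθ, d + r cosθ).
Differentiating tanφ: φ̇ = rω(d cosθ + r)/(d² + r² + 2dr cosθ).
d² + r² + 2dr cosθ = |CA|² = 0.0605405 m²;  d cosθ + r = +0.23625 m.
|ω_lever| = |0.0811·3.44·+0.23625| / 0.0605405 = 1.0887 rad/s.

1.09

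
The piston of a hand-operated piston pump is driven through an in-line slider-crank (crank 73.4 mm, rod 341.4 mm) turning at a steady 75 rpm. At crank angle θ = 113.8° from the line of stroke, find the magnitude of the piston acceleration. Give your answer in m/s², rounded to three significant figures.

2.49

ω = 2π·75/60 = 7.854 rad/s
x(θ) = r cosθ + √(L² − r² sin²θ); with ω constant, a = ω²·d²x/dθ².
d²x/dθ² = −r cosθ − r²(cos2θ)/√u − r⁴ sin²2θ/(4u^{3/2}),  u = L² − r² sin²θ = 0.112044 m².
Substituting r = 0.0734 m, L = 0.3414 m, θ = 113.8°: d²x/dθ² = +0.040368 m.
a = ω²·d²x/dθ² = (7.854)²·(+0.040368) = +2.4901 m/s²;  |a| = 2.4901 m/s².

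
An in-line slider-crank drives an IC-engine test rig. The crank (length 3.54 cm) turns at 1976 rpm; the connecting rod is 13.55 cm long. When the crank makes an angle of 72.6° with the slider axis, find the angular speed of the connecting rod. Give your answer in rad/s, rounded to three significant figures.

16.7

ω = 206.9 rad/s (converted from 1976 rpm).
The rod makes angle φ with the slider axis where L sinφ = r sinθ; differentiating, L cosφ·φ̇ = r ω cosθ.
L cosφ = √(L² − r² sin²θ) = 0.13122 m.
|ω_rod| = r ω |cosθ| / √(L² − r² sin²θ) = 0.0354·206.9·0.29904/0.13122 = 16.693 rad/s.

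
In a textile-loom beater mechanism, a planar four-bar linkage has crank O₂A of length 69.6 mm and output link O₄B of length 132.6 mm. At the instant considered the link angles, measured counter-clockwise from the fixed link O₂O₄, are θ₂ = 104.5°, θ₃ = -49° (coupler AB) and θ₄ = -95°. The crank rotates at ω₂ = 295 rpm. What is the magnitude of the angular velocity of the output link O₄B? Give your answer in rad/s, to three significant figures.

ω₂ = 30.89 rad/s (from 295 rpm).
Differentiating the loop-closure r₂e^{iθ₂}+r₃e^{iθ₃}=r₁+r₄e^{iθ₄} gives r₂ω₂e^{iθ₂}+r₃ω₃e^{iθ₃}=r₄ω₄e^{iθ₄}.
Eliminating the other unknown: ω₄ = r₂ω₂ sin(θ₂−θ₃) / [r₄ sin(θ₄−θ₃)].
Numerator sine = +0.44620; denominator sine = -0.71934.
Result = 0.0696·30.89·(+0.44620) / (0.1326·(-0.71934)) = -10.058 rad/s; magnitude 10.058 rad/s.

10.1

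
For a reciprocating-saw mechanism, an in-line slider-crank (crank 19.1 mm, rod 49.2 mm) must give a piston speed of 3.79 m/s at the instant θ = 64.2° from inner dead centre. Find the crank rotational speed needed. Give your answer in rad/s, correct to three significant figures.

For an in-line slider-crank, |v_piston| = rω|sinθ|·[1 + r cosθ/√(L² − r² sin²θ)].
With r = 0.0191 m, L = 0.0492 m, θ = 64.2°: the bracketed kinematic factor |dx/dθ| = 0.020297 m.
ω = v/|dx/dθ| = 3.79/0.020297 = 186.73 rad/s.

187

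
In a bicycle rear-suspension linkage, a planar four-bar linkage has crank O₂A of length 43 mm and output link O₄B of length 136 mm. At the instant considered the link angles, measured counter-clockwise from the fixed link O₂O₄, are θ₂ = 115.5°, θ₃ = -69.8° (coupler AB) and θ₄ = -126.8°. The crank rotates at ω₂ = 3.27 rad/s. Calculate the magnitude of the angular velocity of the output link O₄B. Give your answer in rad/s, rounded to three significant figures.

0.114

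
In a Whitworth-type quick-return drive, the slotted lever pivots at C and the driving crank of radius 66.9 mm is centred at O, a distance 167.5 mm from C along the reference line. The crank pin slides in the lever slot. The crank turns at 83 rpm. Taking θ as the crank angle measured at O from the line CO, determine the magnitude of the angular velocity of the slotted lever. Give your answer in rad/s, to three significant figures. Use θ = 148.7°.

3.31

ω = 8.692 rad/s (from 83 rpm).
Crank pin A relative to C: A = (d + r cosθ, r sinθ); lever angle φ = atan2(r sinθ, d + r cosθ).
Differentiating tanφ: φ̇ = rω(d cosθ + r)/(d² + r² + 2dr cosθ).
d² + r² + 2dr cosθ = |CA|² = 0.0133822 m²;  d cosθ + r = -0.076222 m.
|ω_lever| = |0.0669·8.692·-0.076222| / 0.0133822 = 3.312 rad/s.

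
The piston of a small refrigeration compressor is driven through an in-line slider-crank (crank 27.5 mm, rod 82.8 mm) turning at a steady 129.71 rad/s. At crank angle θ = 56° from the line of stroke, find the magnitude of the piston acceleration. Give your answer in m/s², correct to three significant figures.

ω = 129.7 rad/s
x(θ) = r cosθ + √(L² − r² sin²θ); with ω constant, a = ω²·d²x/dθ².
d²x/dθ² = −r cosθ − r²(cos2θ)/√u − r⁴ sin²2θ/(4u^{3/2}),  u = L² − r² sin²θ = 0.00633607 m².
Substituting r = 0.0275 m, L = 0.0828 m, θ = 56°: d²x/dθ² = -0.012062 m.
a = ω²·d²x/dθ² = (129.7)²·(-0.012062) = -202.95 m/s²;  |a| = 202.95 m/s².

203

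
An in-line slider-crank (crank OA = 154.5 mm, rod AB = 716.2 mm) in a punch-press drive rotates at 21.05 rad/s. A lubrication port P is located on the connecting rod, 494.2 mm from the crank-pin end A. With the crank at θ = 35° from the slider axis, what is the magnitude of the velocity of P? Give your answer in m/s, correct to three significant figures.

ω = 21.05 rad/s.  Crank-pin speed |V_A| = rω = 3.2522 m/s, perpendicular to OA.
Rod angle: sinφ = −(r/L) sinθ ⇒ φ = -7.108°; ω_rod = −rω cosθ/√(L²−r²sin²θ) = -3.7485 rad/s.
V_P = V_A + ω_rod × AP, with AP = 0.4942 m along the rod.
Components: V_Px = −rω sinθ − a·ω_rod·sinφ = -2.0946 m/s;  V_Py = rω cosθ + a·ω_rod·cosφ = +0.82578 m/s.
|V_P| = √(V_Px² + V_Py²) = 2.2515 m/s.

2.25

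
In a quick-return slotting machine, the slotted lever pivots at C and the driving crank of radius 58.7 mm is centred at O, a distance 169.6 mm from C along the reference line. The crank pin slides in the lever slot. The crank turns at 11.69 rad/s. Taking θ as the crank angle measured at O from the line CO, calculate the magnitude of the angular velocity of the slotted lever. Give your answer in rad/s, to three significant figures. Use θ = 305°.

ω = 11.69 rad/s
Crank pin A relative to C: A = (d + r cosθ, r sinθ); lever angle φ = atan2(r sinθ, d + r cosθ).
Differentiating tanφ: φ̇ = rω(d cosθ + r)/(d² + r² + 2dr cosθ).
d² + r² + 2dr cosθ = |CA|² = 0.0436304 m²;  d cosθ + r = +0.15598 m.
|ω_lever| = |0.0587·11.69·+0.15598| / 0.0436304 = 2.4532 rad/s.

2.45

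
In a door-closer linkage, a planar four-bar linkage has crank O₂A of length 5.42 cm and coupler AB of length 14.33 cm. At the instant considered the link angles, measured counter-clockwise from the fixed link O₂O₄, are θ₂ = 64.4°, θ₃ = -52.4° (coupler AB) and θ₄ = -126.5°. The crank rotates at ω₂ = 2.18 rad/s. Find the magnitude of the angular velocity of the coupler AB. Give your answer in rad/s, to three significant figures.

0.162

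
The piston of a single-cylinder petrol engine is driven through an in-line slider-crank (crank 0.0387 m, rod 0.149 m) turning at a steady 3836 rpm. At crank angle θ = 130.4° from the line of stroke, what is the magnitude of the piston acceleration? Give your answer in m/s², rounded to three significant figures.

4280

ω = 2π·3836/60 = 401.7 rad/s
x(θ) = r cosθ + √(L² − r² sin²θ); with ω constant, a = ω²·d²x/dθ².
d²x/dθ² = −r cosθ − r²(cos2θ)/√u − r⁴ sin²2θ/(4u^{3/2}),  u = L² − r² sin²θ = 0.0213324 m².
Substituting r = 0.0387 m, L = 0.149 m, θ = 130.4°: d²x/dθ² = +0.026546 m.
a = ω²·d²x/dθ² = (401.7)²·(+0.026546) = +4283.7 m/s²;  |a| = 4283.7 m/s².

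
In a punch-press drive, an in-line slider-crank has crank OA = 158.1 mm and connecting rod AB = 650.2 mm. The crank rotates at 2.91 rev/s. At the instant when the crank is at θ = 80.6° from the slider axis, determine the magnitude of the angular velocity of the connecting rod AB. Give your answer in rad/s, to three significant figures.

0.748

ω = 18.28 rad/s (converted from 2.91 rev/s).
The rod makes angle φ with the slider axis where L sinφ = r sinθ; differentiating, L cosφ·φ̇ = r ω cosθ.
L cosφ = √(L² − r² sin²θ) = 0.63121 m.
|ω_rod| = r ω |cosθ| / √(L² − r² sin²θ) = 0.1581·18.28·0.16333/0.63121 = 0.74797 rad/s.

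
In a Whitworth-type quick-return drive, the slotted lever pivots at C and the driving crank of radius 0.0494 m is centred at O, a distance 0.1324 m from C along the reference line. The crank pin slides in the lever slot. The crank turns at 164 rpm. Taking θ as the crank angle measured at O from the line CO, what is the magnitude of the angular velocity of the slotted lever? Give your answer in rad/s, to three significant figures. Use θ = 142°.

ω = 17.17 rad/s (from 164 rpm).
Crank pin A relative to C: A = (d + r cosθ, r sinθ); lever angle φ = atan2(r sinθ, d + r cosθ).
Differentiating tanφ: φ̇ = rω(d cosθ + r)/(d² + r² + 2dr cosθ).
d² + r² + 2dr cosθ = |CA|² = 0.00966206 m²;  d cosθ + r = -0.054933 m.
|ω_lever| = |0.0494·17.17·-0.054933| / 0.00966206 = 4.8235 rad/s.

4.82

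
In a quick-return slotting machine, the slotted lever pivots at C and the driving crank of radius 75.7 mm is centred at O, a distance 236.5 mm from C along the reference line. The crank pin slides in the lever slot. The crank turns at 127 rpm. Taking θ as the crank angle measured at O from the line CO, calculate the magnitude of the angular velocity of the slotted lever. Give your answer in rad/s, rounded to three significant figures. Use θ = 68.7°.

2.18

ω = 13.3 rad/s (from 127 rpm).
Crank pin A relative to C: A = (d + r cosθ, r sinθ); lever angle φ = atan2(r sinθ, d + r cosθ).
Differentiating tanφ: φ̇ = rω(d cosθ + r)/(d² + r² + 2dr cosθ).
d² + r² + 2dr cosθ = |CA|² = 0.0746693 m²;  d cosθ + r = +0.16161 m.
|ω_lever| = |0.0757·13.3·+0.16161| / 0.0746693 = 2.179 rad/s.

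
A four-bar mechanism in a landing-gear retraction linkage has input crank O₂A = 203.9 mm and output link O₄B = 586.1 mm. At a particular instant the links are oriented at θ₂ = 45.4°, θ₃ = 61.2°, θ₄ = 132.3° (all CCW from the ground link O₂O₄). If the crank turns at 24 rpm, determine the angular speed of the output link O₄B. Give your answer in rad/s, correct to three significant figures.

0.252

ω₂ = 2.513 rad/s (from 24 rpm).
Differentiating the loop-closure r₂e^{iθ₂}+r₃e^{iθ₃}=r₁+r₄e^{iθ₄} gives r₂ω₂e^{iθ₂}+r₃ω₃e^{iθ₃}=r₄ω₄e^{iθ₄}.
Eliminating the other unknown: ω₄ = r₂ω₂ sin(θ₂−θ₃) / [r₄ sin(θ₄−θ₃)].
Numerator sine = -0.27228; denominator sine = +0.94609.
Result = 0.2039·2.513·(-0.27228) / (0.5861·(+0.94609)) = -0.25164 rad/s; magnitude 0.25164 rad/s.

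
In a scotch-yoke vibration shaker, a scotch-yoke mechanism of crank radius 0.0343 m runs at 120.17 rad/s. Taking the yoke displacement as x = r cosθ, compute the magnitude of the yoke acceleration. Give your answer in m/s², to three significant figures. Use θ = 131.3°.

ω = 120.2 rad/s
x = r cosθ ⇒ ẍ = −rω² cosθ (ω constant).
|a| = rω²|cosθ| = 0.0343·(120.2)²·|cos 131.3°| = 326.91 m/s².

327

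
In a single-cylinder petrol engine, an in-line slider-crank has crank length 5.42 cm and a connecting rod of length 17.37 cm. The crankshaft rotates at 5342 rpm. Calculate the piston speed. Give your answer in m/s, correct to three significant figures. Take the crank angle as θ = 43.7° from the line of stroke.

25.8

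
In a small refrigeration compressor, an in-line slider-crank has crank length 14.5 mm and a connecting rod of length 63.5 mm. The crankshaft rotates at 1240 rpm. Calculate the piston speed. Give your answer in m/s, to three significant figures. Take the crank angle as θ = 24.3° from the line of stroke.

0.937

ω = 2π·1240/60 = 129.9 rad/s
For an in-line slider-crank, x = r cosθ + √(L² − r² sin²θ), so v = −rω sinθ·[1 + r cosθ/√(L² − r² sin²θ)].
With r = 0.0145 m, L = 0.0635 m, θ = 24.3°: √(L² − r² sin²θ) = 0.063219 m.
v = −0.0145·129.9·0.41151·[1 + 0.0145·0.91140/0.063219] = -0.93679 m/s.
|v| = 0.93679 m/s.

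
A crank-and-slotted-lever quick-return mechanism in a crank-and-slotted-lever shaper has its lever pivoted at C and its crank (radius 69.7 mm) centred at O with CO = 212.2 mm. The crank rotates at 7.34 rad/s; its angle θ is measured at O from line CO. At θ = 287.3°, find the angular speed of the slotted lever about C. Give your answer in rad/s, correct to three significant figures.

1.16

ω = 7.34 rad/s
Crank pin A relative to C: A = (d + r cosθ, r sinθ); lever angle φ = atan2(r sinθ, d + r cosθ).
Differentiating tanφ: φ̇ = rω(d cosθ + r)/(d² + r² + 2dr cosθ).
d² + r² + 2dr cosθ = |CA|² = 0.0586835 m²;  d cosθ + r = +0.1328 m.
|ω_lever| = |0.0697·7.34·+0.1328| / 0.0586835 = 1.1578 rad/s.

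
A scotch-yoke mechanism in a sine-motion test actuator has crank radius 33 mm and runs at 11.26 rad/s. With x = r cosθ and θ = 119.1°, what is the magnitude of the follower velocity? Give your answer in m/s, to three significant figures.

ω = 11.26 rad/s
x = r cosθ ⇒ ẋ = −rω sinθ.
|v| = rω|sinθ| = 0.033·11.26·|sin 119.1°| = 0.32468 m/s.

0.325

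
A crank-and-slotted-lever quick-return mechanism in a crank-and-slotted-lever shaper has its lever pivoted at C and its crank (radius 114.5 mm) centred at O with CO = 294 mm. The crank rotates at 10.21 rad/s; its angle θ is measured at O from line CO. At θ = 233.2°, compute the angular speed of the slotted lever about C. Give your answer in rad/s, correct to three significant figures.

1.22

ω = 10.21 rad/s
Crank pin A relative to C: A = (d + r cosθ, r sinθ); lever angle φ = atan2(r sinθ, d + r cosθ).
Differentiating tanφ: φ̇ = rω(d cosθ + r)/(d² + r² + 2dr cosθ).
d² + r² + 2dr cosθ = |CA|² = 0.0592164 m²;  d cosθ + r = -0.061613 m.
|ω_lever| = |0.1145·10.21·-0.061613| / 0.0592164 = 1.2164 rad/s.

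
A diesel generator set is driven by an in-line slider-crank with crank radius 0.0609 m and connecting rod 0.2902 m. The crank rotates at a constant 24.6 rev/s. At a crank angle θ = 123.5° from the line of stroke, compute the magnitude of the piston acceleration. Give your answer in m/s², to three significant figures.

ω = 2π·24.6 = 154.6 rad/s
x(θ) = r cosθ + √(L² − r² sin²θ); with ω constant, a = ω²·d²x/dθ².
d²x/dθ² = −r cosθ − r²(cos2θ)/√u − r⁴ sin²2θ/(4u^{3/2}),  u = L² − r² sin²θ = 0.0816371 m².
Substituting r = 0.0609 m, L = 0.2902 m, θ = 123.5°: d²x/dθ² = +0.03856 m.
a = ω²·d²x/dθ² = (154.6)²·(+0.03856) = +921.23 m/s²;  |a| = 921.23 m/s².

921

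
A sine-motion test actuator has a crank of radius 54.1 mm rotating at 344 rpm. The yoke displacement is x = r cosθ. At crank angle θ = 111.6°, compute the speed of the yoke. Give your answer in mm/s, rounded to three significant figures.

ω = 36.02 rad/s (from 344 rpm).
x = r cosθ ⇒ ẋ = −rω sinθ.
|v| = rω|sinθ| = 0.0541·36.02·|sin 111.6°| = 1.812 m/s = 1812 mm/s.

1810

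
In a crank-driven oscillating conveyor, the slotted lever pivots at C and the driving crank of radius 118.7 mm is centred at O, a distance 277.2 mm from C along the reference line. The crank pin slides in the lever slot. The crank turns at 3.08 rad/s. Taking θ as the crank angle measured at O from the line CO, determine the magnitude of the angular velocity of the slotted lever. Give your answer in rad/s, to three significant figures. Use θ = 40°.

ω = 3.08 rad/s
Crank pin A relative to C: A = (d + r cosθ, r sinθ); lever angle φ = atan2(r sinθ, d + r cosθ).
Differentiating tanφ: φ̇ = rω(d cosθ + r)/(d² + r² + 2dr cosθ).
d² + r² + 2dr cosθ = |CA|² = 0.141341 m²;  d cosθ + r = +0.33105 m.
|ω_lever| = |0.1187·3.08·+0.33105| / 0.141341 = 0.8563 rad/s.

0.856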